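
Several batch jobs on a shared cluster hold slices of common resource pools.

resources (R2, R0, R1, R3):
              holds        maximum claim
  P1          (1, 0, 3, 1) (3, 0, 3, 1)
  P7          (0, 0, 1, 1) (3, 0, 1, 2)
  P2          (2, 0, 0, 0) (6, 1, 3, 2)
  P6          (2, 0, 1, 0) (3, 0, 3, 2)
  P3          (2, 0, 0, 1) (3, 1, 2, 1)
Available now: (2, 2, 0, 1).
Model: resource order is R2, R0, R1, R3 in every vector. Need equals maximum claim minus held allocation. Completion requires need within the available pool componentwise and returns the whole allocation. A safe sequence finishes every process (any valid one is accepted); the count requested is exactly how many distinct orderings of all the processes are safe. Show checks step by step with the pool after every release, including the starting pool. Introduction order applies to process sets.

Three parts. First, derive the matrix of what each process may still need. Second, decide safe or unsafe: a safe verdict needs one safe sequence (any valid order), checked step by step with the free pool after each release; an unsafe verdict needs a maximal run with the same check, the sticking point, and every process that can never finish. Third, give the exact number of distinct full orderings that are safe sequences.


(1) Need matrix, components ordered R2, R0, R1, R3:
  P1: (2, 0, 0, 0)
  P7: (3, 0, 0, 1)
  P2: (4, 1, 3, 2)
  P6: (1, 0, 2, 2)
  P3: (1, 1, 2, 0)
(2) SAFE — a valid safe sequence is P1, P6, P3, P7, P2.
Key observation: the order's first zero-slack moment is P1 ((2, 0, 0, 0) needed, (2, 2, 0, 1) free — a requested resource with nothing to spare).
Step-by-step check:
  pool = (2, 2, 0, 1)
  P1 needs (2, 0, 0, 0) <= (2, 2, 0, 1) -> finishes; pool += (1, 0, 3, 1) = (3, 2, 3, 2)
  P6 needs (1, 0, 2, 2) <= (3, 2, 3, 2) -> finishes; pool += (2, 0, 1, 0) = (5, 2, 4, 2)
  P3 needs (1, 1, 2, 0) <= (5, 2, 4, 2) -> finishes; pool += (2, 0, 0, 1) = (7, 2, 4, 3)
  P7 needs (3, 0, 0, 1) <= (7, 2, 4, 3) -> finishes; pool += (0, 0, 1, 1) = (7, 2, 5, 4)
  P2 needs (4, 1, 3, 2) <= (7, 2, 5, 4) -> finishes; pool += (2, 0, 0, 0) = (9, 2, 5, 4)
(3) Precisely 16 of the possible complete orderings are safe sequences.


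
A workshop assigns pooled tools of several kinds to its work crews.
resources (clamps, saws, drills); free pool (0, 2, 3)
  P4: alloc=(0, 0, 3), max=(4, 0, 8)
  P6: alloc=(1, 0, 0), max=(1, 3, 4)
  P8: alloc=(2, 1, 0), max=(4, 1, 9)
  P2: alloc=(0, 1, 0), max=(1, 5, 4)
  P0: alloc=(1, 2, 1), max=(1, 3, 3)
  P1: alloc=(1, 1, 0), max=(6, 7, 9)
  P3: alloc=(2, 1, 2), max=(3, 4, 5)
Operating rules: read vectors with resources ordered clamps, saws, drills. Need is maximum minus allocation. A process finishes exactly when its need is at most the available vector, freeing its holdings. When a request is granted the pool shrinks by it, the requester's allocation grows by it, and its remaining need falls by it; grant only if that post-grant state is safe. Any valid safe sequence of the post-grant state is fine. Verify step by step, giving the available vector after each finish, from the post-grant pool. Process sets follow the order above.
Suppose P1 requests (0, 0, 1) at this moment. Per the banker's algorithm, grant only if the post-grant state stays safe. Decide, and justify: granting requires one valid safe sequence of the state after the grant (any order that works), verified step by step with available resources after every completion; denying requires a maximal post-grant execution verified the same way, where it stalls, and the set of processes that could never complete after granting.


DENY — the pretend-granted state is unsafe.
Key observation: after P0, P3, P2, P6, P4 the pool peaks at (4, 6, 8), and each blocked process is short somewhere: P8 on drills; P1 on clamps.
On the post-grant state, P0, P3, P2, P6, P4 is a maximal run — nothing extends it. Verifying each step:
  pool = (0, 2, 2)
  P0: need (0, 1, 2) fits (0, 2, 2); releases (1, 2, 1), pool now (1, 4, 3)
  P3: need (1, 3, 3) fits (1, 4, 3); releases (2, 1, 2), pool now (3, 5, 5)
  P2: need (1, 4, 4) fits (3, 5, 5); releases (0, 1, 0), pool now (3, 6, 5)
  P6: need (0, 3, 4) fits (3, 6, 5); releases (1, 0, 0), pool now (4, 6, 5)
  P4: need (4, 0, 5) fits (4, 6, 5); releases (0, 0, 3), pool now (4, 6, 8)
  P8 still needs (2, 0, 9) but only (4, 6, 8) is free — short on drills
  P1 still needs (5, 6, 8) but only (4, 6, 8) is free — short on clamps
Processes that could never finish after the grant: P8 and P1.


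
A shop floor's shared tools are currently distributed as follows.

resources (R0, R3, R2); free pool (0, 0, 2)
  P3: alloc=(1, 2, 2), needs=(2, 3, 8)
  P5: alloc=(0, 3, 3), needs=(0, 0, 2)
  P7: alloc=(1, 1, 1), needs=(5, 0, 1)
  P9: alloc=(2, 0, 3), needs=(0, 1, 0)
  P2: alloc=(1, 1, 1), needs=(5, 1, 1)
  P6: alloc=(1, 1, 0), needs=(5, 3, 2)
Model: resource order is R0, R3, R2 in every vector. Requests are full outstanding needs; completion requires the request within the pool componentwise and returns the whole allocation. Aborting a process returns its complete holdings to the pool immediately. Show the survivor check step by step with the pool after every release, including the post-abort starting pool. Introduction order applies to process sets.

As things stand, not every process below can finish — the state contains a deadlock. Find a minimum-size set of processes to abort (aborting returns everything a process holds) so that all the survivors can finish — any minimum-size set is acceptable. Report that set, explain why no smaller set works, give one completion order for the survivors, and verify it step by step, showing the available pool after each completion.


Abort P2 and P6.
Key observation: P7 was stuck for good until P2 and P6 gave back (2, 2, 1); in the order shown it finishes at step 4.
Minimality, checking each single-abort alternative: P3 alone leaves P7 blocked (short on R0); P5 alone leaves P7 blocked (short on R0); P7 alone leaves P2 blocked (short on R0); P9 alone leaves P7 blocked (short on R0); P2 alone leaves P7 blocked (short on R0); P6 alone leaves P7 blocked (short on R0).
One survivor order: P5, P9, P3, P7. Verifying each step (post-abort pool first):
  pool = (2, 2, 3)
  P5 needs (0, 0, 2) <= (2, 2, 3) -> finishes; pool += (0, 3, 3) = (2, 5, 6)
  P9 needs (0, 1, 0) <= (2, 5, 6) -> finishes; pool += (2, 0, 3) = (4, 5, 9)
  P3 needs (2, 3, 8) <= (4, 5, 9) -> finishes; pool += (1, 2, 2) = (5, 7, 11)
  P7 needs (5, 0, 1) <= (5, 7, 11) -> finishes; pool += (1, 1, 1) = (6, 8, 12)


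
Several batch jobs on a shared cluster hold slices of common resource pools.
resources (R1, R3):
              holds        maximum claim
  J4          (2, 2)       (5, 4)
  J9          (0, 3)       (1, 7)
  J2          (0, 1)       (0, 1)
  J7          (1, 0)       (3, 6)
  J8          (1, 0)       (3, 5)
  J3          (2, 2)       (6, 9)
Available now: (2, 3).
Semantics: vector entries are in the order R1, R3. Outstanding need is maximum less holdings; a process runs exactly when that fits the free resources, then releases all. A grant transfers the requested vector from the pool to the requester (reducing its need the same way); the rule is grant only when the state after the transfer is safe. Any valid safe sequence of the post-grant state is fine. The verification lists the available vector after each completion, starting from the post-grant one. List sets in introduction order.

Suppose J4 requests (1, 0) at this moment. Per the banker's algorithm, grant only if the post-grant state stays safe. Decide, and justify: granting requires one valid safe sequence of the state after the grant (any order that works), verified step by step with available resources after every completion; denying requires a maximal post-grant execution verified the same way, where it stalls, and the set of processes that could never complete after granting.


DENY. Granting would leave the state unsafe.
Key observation: R1 is the bottleneck — with J2, J9 done the pool holds (1, 7), short of every remaining need.
After a pretend grant, a maximal execution: J2, J9 — then nothing else fits. Walking it through:
  pool = (1, 3)
  run J2 (needs (0, 0), free (1, 3)); after release of (0, 1) the pool is (1, 4)
  run J9 (needs (1, 4), free (1, 4)); after release of (0, 3) the pool is (1, 7)
  J4 still needs (2, 2) but only (1, 7) is free — short on R1
  J7 still needs (2, 6) but only (1, 7) is free — short on R1
  J8 still needs (2, 5) but only (1, 7) is free — short on R1
  J3 still needs (4, 7) but only (1, 7) is free — short on R1
Processes that could never finish after the grant: J4, J7, J8 and J3.


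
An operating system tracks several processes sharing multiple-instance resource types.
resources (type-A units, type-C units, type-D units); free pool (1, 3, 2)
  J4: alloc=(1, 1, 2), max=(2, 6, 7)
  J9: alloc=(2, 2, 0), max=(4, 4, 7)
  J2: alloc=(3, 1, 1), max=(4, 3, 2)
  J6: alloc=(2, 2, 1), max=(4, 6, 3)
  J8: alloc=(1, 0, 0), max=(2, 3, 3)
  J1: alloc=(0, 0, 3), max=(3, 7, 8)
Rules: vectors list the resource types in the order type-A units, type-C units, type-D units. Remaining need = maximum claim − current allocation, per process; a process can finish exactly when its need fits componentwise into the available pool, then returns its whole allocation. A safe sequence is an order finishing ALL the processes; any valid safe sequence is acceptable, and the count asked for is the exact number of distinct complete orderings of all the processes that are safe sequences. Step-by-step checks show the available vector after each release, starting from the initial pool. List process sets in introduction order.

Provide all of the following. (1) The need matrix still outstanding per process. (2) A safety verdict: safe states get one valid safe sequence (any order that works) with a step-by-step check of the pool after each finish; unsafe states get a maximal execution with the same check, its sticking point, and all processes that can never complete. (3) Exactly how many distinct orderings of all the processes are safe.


(1) Outstanding need per process (order type-A units, type-C units, type-D units):
  J4: (1, 5, 5)
  J9: (2, 2, 7)
  J2: (1, 2, 1)
  J6: (2, 4, 2)
  J8: (1, 3, 3)
  J1: (3, 7, 5)
(2) UNSAFE.
Key observation: type-D units is the bottleneck — with J2, J8, J6 done the pool holds (7, 6, 4), short of every remaining need.
Going as far as possible: J2, J8, J6; after that, nothing fits. Check, step by step:
  pool = (1, 3, 2)
  J2: need (1, 2, 1) fits (1, 3, 2); releases (3, 1, 1), pool now (4, 4, 3)
  J8: need (1, 3, 3) fits (4, 4, 3); releases (1, 0, 0), pool now (5, 4, 3)
  J6: need (2, 4, 2) fits (5, 4, 3); releases (2, 2, 1), pool now (7, 6, 4)
  J4 still needs (1, 5, 5) but only (7, 6, 4) is free — short on type-D units
  J9 still needs (2, 2, 7) but only (7, 6, 4) is free — short on type-D units
  J1 still needs (3, 7, 5) but only (7, 6, 4) is free — short on type-C units and type-D units
Processes that can never finish: J4, J9 and J1.
(3) Exactly 0 of the possible complete orderings are safe sequences.


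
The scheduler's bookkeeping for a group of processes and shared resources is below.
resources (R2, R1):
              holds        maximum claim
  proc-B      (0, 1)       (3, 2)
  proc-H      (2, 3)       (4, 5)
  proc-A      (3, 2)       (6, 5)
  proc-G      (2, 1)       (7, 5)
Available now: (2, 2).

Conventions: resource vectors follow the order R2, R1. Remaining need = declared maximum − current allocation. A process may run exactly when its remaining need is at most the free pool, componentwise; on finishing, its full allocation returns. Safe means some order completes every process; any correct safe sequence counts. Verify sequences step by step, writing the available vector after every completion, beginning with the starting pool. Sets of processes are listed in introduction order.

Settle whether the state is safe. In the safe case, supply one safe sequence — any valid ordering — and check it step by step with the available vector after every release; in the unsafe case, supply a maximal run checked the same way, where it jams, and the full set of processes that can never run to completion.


The state is SAFE; one workable sequence: proc-H, proc-B, proc-A, proc-G.
Key observation: proc-H marks the first exact bind of the order: its need (2, 2) fits the free (2, 2) with zero slack on a requested resource.
Step-by-step check:
  pool = (2, 2)
  proc-H: need (2, 2) fits (2, 2); releases (2, 3), pool now (4, 5)
  proc-B: need (3, 1) fits (4, 5); releases (0, 1), pool now (4, 6)
  proc-A: need (3, 3) fits (4, 6); releases (3, 2), pool now (7, 8)
  proc-G: need (5, 4) fits (7, 8); releases (2, 1), pool now (9, 9)


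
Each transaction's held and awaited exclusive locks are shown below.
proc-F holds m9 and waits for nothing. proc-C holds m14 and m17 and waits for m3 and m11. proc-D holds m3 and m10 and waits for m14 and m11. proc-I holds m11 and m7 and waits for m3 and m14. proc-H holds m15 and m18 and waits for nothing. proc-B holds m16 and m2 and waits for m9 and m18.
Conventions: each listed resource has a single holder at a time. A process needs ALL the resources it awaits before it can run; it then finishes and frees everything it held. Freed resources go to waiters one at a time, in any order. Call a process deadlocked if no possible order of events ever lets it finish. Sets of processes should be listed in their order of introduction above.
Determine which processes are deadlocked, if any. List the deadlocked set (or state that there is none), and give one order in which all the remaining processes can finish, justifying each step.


Deadlocked set: proc-C, proc-D and proc-I.
Key observation: the wait chain closes on itself along proc-C -> proc-D -> proc-C; proc-I is caught in further circular waits.
The rest can finish in the order proc-F, proc-H, proc-B.
Check, step by step:
  proc-F waits on nothing -> runs at once and releases m9
  proc-H waits on nothing -> runs at once and releases m15 and m18
  run proc-B (all its waits — m9 and m18 — are resolved); releases m16 and m2


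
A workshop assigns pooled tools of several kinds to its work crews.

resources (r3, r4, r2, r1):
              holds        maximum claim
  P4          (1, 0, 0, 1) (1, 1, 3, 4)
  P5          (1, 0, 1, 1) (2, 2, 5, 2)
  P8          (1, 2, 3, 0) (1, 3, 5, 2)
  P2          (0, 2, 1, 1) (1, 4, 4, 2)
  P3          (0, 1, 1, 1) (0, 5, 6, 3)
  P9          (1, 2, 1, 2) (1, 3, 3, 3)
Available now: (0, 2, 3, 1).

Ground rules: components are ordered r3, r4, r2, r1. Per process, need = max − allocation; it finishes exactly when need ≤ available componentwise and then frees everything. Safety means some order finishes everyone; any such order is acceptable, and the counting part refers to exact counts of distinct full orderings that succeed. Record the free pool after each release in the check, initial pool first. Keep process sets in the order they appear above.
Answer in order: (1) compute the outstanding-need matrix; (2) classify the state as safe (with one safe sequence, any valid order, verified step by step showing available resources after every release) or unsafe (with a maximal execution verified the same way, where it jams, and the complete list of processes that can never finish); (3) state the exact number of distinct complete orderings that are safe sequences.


(1) Need matrix, components ordered r3, r4, r2, r1:
  P4: (0, 1, 3, 3)
  P5: (1, 2, 4, 1)
  P8: (0, 1, 2, 2)
  P2: (1, 2, 3, 1)
  P3: (0, 4, 5, 2)
  P9: (0, 1, 2, 1)
(2) SAFE — a valid safe sequence is P9, P5, P3, P2, P4, P8.
Key observation: at P9 the run first touches a limit — (0, 1, 2, 1) against (0, 2, 3, 1), exact on a resource it actually requests.
Walking it through:
  pool = (0, 2, 3, 1)
  P9: need (0, 1, 2, 1) fits (0, 2, 3, 1); releases (1, 2, 1, 2), pool now (1, 4, 4, 3)
  P5: need (1, 2, 4, 1) fits (1, 4, 4, 3); releases (1, 0, 1, 1), pool now (2, 4, 5, 4)
  P3: need (0, 4, 5, 2) fits (2, 4, 5, 4); releases (0, 1, 1, 1), pool now (2, 5, 6, 5)
  P2: need (1, 2, 3, 1) fits (2, 5, 6, 5); releases (0, 2, 1, 1), pool now (2, 7, 7, 6)
  P4: need (0, 1, 3, 3) fits (2, 7, 7, 6); releases (1, 0, 0, 1), pool now (3, 7, 7, 7)
  P8: need (0, 1, 2, 2) fits (3, 7, 7, 7); releases (1, 2, 3, 0), pool now (4, 9, 10, 7)
(3) Exactly 90 of the possible complete orderings are safe sequences.


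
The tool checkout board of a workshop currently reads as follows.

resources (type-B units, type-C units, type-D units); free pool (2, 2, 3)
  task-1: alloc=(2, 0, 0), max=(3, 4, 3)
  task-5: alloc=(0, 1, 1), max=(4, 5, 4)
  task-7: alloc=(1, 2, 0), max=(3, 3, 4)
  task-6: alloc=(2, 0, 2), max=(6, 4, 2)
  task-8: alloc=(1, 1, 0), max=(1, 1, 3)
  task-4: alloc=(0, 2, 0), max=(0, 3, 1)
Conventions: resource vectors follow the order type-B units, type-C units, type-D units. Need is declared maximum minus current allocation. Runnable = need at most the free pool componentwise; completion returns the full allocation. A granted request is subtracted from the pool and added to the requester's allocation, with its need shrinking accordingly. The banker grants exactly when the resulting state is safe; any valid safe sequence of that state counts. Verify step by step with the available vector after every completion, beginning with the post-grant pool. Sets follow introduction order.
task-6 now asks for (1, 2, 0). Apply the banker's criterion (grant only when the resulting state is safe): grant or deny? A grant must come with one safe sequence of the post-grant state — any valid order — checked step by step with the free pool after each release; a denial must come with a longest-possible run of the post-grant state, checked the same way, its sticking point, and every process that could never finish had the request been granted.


DENY — the pretend-granted state is unsafe.
Key observation: after task-8, task-4 the pool peaks at (2, 3, 3), and each blocked process is short somewhere: task-1 on type-C units; task-5 on type-B units, type-C units; task-7 on type-D units; task-6 on type-B units.
Pretend the grant happened; the run task-8, task-4 goes as far as possible. Walking it through:
  pool = (1, 0, 3)
  run task-8 (needs (0, 0, 3), free (1, 0, 3)); after release of (1, 1, 0) the pool is (2, 1, 3)
  run task-4 (needs (0, 1, 1), free (2, 1, 3)); after release of (0, 2, 0) the pool is (2, 3, 3)
  task-1 still needs (1, 4, 3) but only (2, 3, 3) is free — short on type-C units
  task-5 still needs (4, 4, 3) but only (2, 3, 3) is free — short on type-B units and type-C units
  task-7 still needs (2, 1, 4) but only (2, 3, 3) is free — short on type-D units
  task-6 still needs (3, 2, 0) but only (2, 3, 3) is free — short on type-B units
Processes that could never finish after the grant: task-1, task-5, task-7 and task-6.


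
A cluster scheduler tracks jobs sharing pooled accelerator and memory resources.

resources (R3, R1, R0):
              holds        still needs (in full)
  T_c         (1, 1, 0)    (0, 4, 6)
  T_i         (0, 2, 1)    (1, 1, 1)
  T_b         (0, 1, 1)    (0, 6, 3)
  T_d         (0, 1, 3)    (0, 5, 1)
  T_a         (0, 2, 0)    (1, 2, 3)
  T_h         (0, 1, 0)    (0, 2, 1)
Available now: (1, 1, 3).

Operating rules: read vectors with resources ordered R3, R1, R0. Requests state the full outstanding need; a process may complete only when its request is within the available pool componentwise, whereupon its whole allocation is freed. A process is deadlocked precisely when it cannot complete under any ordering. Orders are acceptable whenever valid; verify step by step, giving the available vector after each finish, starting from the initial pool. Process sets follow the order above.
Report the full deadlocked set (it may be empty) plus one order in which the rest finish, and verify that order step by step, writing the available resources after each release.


The deadlocked set is empty.
Key observation: T_i fits the free pool immediately, and its release cascades until everyone finishes.
One completion order for the rest: T_i, T_a, T_h, T_b, T_d, T_c. Verifying each step:
  pool = (1, 1, 3)
  T_i: need (1, 1, 1) fits (1, 1, 3); releases (0, 2, 1), pool now (1, 3, 4)
  T_a: need (1, 2, 3) fits (1, 3, 4); releases (0, 2, 0), pool now (1, 5, 4)
  T_h: need (0, 2, 1) fits (1, 5, 4); releases (0, 1, 0), pool now (1, 6, 4)
  T_b: need (0, 6, 3) fits (1, 6, 4); releases (0, 1, 1), pool now (1, 7, 5)
  T_d: need (0, 5, 1) fits (1, 7, 5); releases (0, 1, 3), pool now (1, 8, 8)
  T_c: need (0, 4, 6) fits (1, 8, 8); releases (1, 1, 0), pool now (2, 9, 8)


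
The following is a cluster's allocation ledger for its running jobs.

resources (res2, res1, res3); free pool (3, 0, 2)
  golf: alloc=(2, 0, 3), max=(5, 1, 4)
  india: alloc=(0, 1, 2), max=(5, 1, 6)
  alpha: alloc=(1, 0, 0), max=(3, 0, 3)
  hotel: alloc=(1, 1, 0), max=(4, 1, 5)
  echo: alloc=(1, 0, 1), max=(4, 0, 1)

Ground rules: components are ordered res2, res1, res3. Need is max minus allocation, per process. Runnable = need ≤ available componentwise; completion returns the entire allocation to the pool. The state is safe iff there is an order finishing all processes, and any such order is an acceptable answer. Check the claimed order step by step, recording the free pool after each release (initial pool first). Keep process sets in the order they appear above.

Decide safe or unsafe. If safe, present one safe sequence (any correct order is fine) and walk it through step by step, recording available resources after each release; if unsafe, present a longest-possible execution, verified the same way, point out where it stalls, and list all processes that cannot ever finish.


The state is UNSAFE.
Key observation: after echo, alpha the pool peaks at (5, 0, 3), and each blocked process is short somewhere: golf on res1; india on res3; hotel on res3.
A maximal execution: echo, alpha — then nothing else fits. Check, step by step:
  pool = (3, 0, 2)
  echo: need (3, 0, 0) fits (3, 0, 2); releases (1, 0, 1), pool now (4, 0, 3)
  alpha: need (2, 0, 3) fits (4, 0, 3); releases (1, 0, 0), pool now (5, 0, 3)
  golf cannot run: need (3, 1, 1) vs free (5, 0, 3) (insufficient res1)
  india cannot run: need (5, 0, 4) vs free (5, 0, 3) (insufficient res3)
  hotel cannot run: need (3, 0, 5) vs free (5, 0, 3) (insufficient res3)
Permanently blocked: golf, india and hotel.


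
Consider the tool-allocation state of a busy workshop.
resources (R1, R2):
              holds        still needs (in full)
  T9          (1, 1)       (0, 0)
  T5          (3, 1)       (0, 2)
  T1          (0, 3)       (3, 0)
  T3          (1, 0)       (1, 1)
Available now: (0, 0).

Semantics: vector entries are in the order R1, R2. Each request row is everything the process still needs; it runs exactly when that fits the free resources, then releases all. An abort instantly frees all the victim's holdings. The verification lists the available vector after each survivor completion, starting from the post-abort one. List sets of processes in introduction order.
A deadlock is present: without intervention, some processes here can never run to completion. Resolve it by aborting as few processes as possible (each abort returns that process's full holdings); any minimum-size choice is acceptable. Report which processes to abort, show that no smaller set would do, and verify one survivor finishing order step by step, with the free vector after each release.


The answer: abort T5.
Key observation: T1 was stuck for good until T5 gave back (3, 1); in the order shown it finishes at step 2.
No smaller set exists: with zero aborts the deadlock remains.
One survivor order: T9, T1, T3. Step-by-step check (post-abort pool first):
  pool = (3, 1)
  T9: need (0, 0) fits (3, 1); releases (1, 1), pool now (4, 2)
  T1: need (3, 0) fits (4, 2); releases (0, 3), pool now (4, 5)
  T3: need (1, 1) fits (4, 5); releases (1, 0), pool now (5, 5)


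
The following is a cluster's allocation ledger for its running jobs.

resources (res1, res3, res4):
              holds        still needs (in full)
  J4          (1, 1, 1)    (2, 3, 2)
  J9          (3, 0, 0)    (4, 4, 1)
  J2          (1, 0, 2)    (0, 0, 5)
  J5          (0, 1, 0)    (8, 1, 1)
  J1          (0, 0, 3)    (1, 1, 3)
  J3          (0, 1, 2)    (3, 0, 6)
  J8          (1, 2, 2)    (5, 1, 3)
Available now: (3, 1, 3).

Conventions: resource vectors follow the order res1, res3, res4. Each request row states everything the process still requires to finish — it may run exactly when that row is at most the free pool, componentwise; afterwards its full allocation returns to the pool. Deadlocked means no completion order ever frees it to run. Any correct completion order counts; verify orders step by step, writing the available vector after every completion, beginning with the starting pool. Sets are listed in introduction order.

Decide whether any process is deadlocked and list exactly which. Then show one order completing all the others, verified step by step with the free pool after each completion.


Deadlocked: J4, J9, J5 and J8.
Key observation: after J1, J2, J3 the pool peaks at (4, 2, 10), and each blocked process is short somewhere: J4 on res3; J9 on res3; J5 on res1; J8 on res1.
One completion order for the rest: J1, J2, J3. Step-by-step check:
  pool = (3, 1, 3)
  J1 needs (1, 1, 3) <= (3, 1, 3) -> finishes; pool += (0, 0, 3) = (3, 1, 6)
  J2 needs (0, 0, 5) <= (3, 1, 6) -> finishes; pool += (1, 0, 2) = (4, 1, 8)
  J3 needs (3, 0, 6) <= (4, 1, 8) -> finishes; pool += (0, 1, 2) = (4, 2, 10)
The blocked processes can never fit:
  J4 cannot run: need (2, 3, 2) vs free (4, 2, 10) (insufficient res3)
  J9 cannot run: need (4, 4, 1) vs free (4, 2, 10) (insufficient res3)
  J5 cannot run: need (8, 1, 1) vs free (4, 2, 10) (insufficient res1)
  J8 cannot run: need (5, 1, 3) vs free (4, 2, 10) (insufficient res1)


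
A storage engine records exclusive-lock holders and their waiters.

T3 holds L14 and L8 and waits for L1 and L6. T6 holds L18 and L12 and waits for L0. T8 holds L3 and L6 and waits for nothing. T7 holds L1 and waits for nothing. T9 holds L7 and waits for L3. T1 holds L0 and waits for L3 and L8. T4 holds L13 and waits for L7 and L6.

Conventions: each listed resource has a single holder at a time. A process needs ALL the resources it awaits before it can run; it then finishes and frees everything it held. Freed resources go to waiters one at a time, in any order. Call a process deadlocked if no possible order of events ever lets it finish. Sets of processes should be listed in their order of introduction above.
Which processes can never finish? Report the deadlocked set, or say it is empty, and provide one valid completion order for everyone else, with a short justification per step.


Nothing here is deadlocked.
Key observation: every chain of waits terminates; starting from the processes that wait on nothing, all the rest unlock in turn.
The rest can finish in the order T8, T7, T9, T4, T3, T1, T6.
Check, step by step:
  T8 waits on nothing -> runs at once and releases L3 and L6
  T7 waits on nothing -> runs at once and releases L1
  T9 waits on L3 — all released -> runs and releases L7
  T4 waits on L7 and L6 — all released -> runs and releases L13
  T3 waits on L1 and L6 — all released -> runs and releases L14 and L8
  T1 waits on L3 and L8 — all released -> runs and releases L0
  T6 waits on L0 — all released -> runs and releases L18 and L12


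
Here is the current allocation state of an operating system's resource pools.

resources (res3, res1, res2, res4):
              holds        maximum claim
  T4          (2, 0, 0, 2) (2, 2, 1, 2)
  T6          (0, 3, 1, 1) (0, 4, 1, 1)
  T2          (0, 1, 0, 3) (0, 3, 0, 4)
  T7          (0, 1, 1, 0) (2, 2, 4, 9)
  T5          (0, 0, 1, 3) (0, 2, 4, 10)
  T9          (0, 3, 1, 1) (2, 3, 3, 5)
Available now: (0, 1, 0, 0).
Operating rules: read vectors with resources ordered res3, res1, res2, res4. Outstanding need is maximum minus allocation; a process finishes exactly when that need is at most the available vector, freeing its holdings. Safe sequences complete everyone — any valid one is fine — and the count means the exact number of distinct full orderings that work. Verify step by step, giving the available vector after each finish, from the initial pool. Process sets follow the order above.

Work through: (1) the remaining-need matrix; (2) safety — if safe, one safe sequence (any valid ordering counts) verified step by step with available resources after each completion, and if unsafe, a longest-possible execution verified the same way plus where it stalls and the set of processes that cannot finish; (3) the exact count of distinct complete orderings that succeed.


(1) Remaining need (order res3, res1, res2, res4):
  T4: (0, 2, 1, 0)
  T6: (0, 1, 0, 0)
  T2: (0, 2, 0, 1)
  T7: (2, 1, 3, 9)
  T5: (0, 2, 3, 7)
  T9: (2, 0, 2, 4)
(2) UNSAFE.
Key observation: even finishing T6, T4, T2 leaves just (2, 5, 1, 6) free — too little res2 for any of the remaining processes.
A maximal execution: T6, T4, T2 — then nothing else fits. Step-by-step check:
  pool = (0, 1, 0, 0)
  run T6 (needs (0, 1, 0, 0), free (0, 1, 0, 0)); after release of (0, 3, 1, 1) the pool is (0, 4, 1, 1)
  run T4 (needs (0, 2, 1, 0), free (0, 4, 1, 1)); after release of (2, 0, 0, 2) the pool is (2, 4, 1, 3)
  run T2 (needs (0, 2, 0, 1), free (2, 4, 1, 3)); after release of (0, 1, 0, 3) the pool is (2, 5, 1, 6)
  T7 cannot run: need (2, 1, 3, 9) vs free (2, 5, 1, 6) (insufficient res2 and res4)
  T5 cannot run: need (0, 2, 3, 7) vs free (2, 5, 1, 6) (insufficient res2 and res4)
  T9 cannot run: need (2, 0, 2, 4) vs free (2, 5, 1, 6) (insufficient res2)
Never able to finish: T7, T5 and T9.
(3) Exactly 0 of the possible complete orderings are safe sequences.


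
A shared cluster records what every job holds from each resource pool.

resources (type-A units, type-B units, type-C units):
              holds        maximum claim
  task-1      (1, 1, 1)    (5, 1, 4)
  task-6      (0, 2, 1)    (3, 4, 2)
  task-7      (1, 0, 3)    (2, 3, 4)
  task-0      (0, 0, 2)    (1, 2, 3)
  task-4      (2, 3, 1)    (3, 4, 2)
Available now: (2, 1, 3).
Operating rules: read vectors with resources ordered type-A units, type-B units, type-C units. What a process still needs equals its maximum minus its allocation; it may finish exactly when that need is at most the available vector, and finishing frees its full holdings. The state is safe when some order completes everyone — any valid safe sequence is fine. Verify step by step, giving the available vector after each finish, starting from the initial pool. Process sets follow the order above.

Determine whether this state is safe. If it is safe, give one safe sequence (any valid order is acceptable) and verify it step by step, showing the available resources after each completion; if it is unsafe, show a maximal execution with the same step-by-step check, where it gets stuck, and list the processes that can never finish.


SAFE. One safe sequence: task-4, task-6, task-1, task-7, task-0.
Key observation: the order's first zero-slack moment is task-4 ((1, 1, 1) needed, (2, 1, 3) free — a requested resource with nothing to spare).
Check, step by step:
  pool = (2, 1, 3)
  task-4: need (1, 1, 1) fits (2, 1, 3); releases (2, 3, 1), pool now (4, 4, 4)
  task-6: need (3, 2, 1) fits (4, 4, 4); releases (0, 2, 1), pool now (4, 6, 5)
  task-1: need (4, 0, 3) fits (4, 6, 5); releases (1, 1, 1), pool now (5, 7, 6)
  task-7: need (1, 3, 1) fits (5, 7, 6); releases (1, 0, 3), pool now (6, 7, 9)
  task-0: need (1, 2, 1) fits (6, 7, 9); releases (0, 0, 2), pool now (6, 7, 11)


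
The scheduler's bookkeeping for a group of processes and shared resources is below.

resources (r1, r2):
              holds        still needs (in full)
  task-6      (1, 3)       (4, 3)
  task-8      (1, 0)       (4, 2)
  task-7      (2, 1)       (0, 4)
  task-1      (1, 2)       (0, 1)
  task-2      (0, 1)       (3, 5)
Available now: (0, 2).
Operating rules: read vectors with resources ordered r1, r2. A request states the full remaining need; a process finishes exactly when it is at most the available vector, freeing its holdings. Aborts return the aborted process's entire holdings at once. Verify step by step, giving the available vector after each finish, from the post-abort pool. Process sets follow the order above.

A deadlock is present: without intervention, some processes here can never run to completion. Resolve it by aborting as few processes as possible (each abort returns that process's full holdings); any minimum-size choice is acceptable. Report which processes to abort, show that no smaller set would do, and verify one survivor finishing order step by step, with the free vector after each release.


Abort task-8.
Key observation: before aborting task-8, task-6 was permanently blocked — no order could ever run it; afterwards it completes at step 3.
No smaller set exists: with zero aborts the deadlock remains.
Survivors finish in the order: task-1, task-7, task-6, task-2. Verifying each step (pool after the aborts first):
  pool = (1, 2)
  run task-1 (needs (0, 1), free (1, 2)); after release of (1, 2) the pool is (2, 4)
  run task-7 (needs (0, 4), free (2, 4)); after release of (2, 1) the pool is (4, 5)
  run task-6 (needs (4, 3), free (4, 5)); after release of (1, 3) the pool is (5, 8)
  run task-2 (needs (3, 5), free (5, 8)); after release of (0, 1) the pool is (5, 9)


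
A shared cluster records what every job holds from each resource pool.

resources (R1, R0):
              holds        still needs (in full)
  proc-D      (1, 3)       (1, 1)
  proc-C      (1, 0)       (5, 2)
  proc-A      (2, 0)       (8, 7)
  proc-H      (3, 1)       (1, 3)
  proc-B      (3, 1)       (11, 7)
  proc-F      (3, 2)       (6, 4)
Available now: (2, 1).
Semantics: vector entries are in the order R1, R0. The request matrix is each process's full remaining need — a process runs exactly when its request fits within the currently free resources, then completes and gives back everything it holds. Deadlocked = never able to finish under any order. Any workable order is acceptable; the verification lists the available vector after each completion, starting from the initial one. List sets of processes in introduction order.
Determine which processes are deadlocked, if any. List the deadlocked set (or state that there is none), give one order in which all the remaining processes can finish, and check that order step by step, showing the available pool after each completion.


Nothing here is deadlocked.
Key observation: there is always a runnable process — proc-D first — so the state unwinds completely.
One completion order for the rest: proc-D, proc-H, proc-F, proc-C, proc-A, proc-B. Verifying each step:
  pool = (2, 1)
  proc-D: need (1, 1) fits (2, 1); releases (1, 3), pool now (3, 4)
  proc-H: need (1, 3) fits (3, 4); releases (3, 1), pool now (6, 5)
  proc-F: need (6, 4) fits (6, 5); releases (3, 2), pool now (9, 7)
  proc-C: need (5, 2) fits (9, 7); releases (1, 0), pool now (10, 7)
  proc-A: need (8, 7) fits (10, 7); releases (2, 0), pool now (12, 7)
  proc-B: need (11, 7) fits (12, 7); releases (3, 1), pool now (15, 8)


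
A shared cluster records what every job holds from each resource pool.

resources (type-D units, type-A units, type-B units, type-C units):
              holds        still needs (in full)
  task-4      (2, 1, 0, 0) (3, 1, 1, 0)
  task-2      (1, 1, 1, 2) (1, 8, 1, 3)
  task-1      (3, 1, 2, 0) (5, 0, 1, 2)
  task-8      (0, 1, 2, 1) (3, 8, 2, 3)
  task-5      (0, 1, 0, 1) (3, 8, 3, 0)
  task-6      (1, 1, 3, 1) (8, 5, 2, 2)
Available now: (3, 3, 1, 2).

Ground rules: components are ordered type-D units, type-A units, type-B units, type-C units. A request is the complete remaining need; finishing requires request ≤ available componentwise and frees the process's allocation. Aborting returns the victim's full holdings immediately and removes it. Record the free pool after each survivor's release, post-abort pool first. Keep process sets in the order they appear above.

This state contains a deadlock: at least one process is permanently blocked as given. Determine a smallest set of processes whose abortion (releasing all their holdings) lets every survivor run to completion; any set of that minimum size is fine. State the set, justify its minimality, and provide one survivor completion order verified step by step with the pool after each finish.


Abort task-2 and task-8.
Key observation: aborting task-2 and task-8 returns (1, 2, 3, 3), and task-5 — hopeless before — runs at step 4 with the returned capacity in the pool.
Why nothing smaller works — every single abort fails: task-4 alone leaves task-2 blocked (short on type-A units); task-2 alone leaves task-8 blocked (short on type-A units); task-1 alone leaves task-2 blocked (short on type-A units); task-8 alone leaves task-2 blocked (short on type-A units); task-5 alone leaves task-2 blocked (short on type-A units); task-6 alone leaves task-2 blocked (short on type-A units).
The survivors complete as task-4, task-1, task-6, task-5. Step-by-step check (starting from the post-abort pool):
  pool = (4, 5, 4, 5)
  run task-4 (needs (3, 1, 1, 0), free (4, 5, 4, 5)); after release of (2, 1, 0, 0) the pool is (6, 6, 4, 5)
  run task-1 (needs (5, 0, 1, 2), free (6, 6, 4, 5)); after release of (3, 1, 2, 0) the pool is (9, 7, 6, 5)
  run task-6 (needs (8, 5, 2, 2), free (9, 7, 6, 5)); after release of (1, 1, 3, 1) the pool is (10, 8, 9, 6)
  run task-5 (needs (3, 8, 3, 0), free (10, 8, 9, 6)); after release of (0, 1, 0, 1) the pool is (10, 9, 9, 7)


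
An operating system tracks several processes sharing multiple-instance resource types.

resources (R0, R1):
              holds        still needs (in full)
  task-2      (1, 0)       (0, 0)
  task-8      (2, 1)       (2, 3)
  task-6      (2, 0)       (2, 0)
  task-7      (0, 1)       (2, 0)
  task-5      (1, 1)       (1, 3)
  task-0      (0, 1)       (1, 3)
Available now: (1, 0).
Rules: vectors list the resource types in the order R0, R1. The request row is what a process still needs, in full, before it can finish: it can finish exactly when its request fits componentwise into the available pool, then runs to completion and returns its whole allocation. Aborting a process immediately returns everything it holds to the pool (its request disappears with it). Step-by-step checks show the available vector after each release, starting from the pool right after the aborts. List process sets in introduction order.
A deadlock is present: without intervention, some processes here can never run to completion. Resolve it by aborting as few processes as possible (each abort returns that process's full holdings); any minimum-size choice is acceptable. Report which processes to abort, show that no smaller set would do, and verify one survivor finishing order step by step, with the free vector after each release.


Abort task-5 and task-0.
Key observation: the deadlocked task-8 becomes finishable only because task-5 and task-0 released (1, 2); it completes at step 4 below.
Why nothing smaller works — every single abort fails: task-2 alone leaves task-8 blocked (short on R1); task-8 alone leaves task-5 blocked (short on R1); task-6 alone leaves task-8 blocked (short on R1); task-7 alone leaves task-8 blocked (short on R1); task-5 alone leaves task-8 blocked (short on R1); task-0 alone leaves task-8 blocked (short on R1).
Survivors finish in the order: task-6, task-7, task-2, task-8. Walking it through (pool after the aborts first):
  pool = (2, 2)
  run task-6 (needs (2, 0), free (2, 2)); after release of (2, 0) the pool is (4, 2)
  run task-7 (needs (2, 0), free (4, 2)); after release of (0, 1) the pool is (4, 3)
  run task-2 (needs (0, 0), free (4, 3)); after release of (1, 0) the pool is (5, 3)
  run task-8 (needs (2, 3), free (5, 3)); after release of (2, 1) the pool is (7, 4)


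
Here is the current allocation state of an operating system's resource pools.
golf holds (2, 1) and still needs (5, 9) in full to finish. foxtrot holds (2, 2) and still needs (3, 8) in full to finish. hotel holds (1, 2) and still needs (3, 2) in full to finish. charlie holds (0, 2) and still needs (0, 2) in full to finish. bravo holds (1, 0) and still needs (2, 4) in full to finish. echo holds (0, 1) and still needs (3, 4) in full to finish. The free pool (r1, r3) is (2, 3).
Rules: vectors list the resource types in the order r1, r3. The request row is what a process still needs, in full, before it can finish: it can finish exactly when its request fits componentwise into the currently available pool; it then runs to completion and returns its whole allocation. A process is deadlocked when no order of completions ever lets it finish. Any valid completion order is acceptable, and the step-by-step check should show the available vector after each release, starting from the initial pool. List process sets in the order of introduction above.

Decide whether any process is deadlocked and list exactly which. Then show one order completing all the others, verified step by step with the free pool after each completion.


The deadlocked set is empty.
Key observation: no deadlock: charlie fits now, and the freed resources carry the rest through.
One completion order for the rest: charlie, bravo, echo, hotel, foxtrot, golf. Verifying each step:
  pool = (2, 3)
  charlie: need (0, 2) fits (2, 3); releases (0, 2), pool now (2, 5)
  bravo: need (2, 4) fits (2, 5); releases (1, 0), pool now (3, 5)
  echo: need (3, 4) fits (3, 5); releases (0, 1), pool now (3, 6)
  hotel: need (3, 2) fits (3, 6); releases (1, 2), pool now (4, 8)
  foxtrot: need (3, 8) fits (4, 8); releases (2, 2), pool now (6, 10)
  golf: need (5, 9) fits (6, 10); releases (2, 1), pool now (8, 11)
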